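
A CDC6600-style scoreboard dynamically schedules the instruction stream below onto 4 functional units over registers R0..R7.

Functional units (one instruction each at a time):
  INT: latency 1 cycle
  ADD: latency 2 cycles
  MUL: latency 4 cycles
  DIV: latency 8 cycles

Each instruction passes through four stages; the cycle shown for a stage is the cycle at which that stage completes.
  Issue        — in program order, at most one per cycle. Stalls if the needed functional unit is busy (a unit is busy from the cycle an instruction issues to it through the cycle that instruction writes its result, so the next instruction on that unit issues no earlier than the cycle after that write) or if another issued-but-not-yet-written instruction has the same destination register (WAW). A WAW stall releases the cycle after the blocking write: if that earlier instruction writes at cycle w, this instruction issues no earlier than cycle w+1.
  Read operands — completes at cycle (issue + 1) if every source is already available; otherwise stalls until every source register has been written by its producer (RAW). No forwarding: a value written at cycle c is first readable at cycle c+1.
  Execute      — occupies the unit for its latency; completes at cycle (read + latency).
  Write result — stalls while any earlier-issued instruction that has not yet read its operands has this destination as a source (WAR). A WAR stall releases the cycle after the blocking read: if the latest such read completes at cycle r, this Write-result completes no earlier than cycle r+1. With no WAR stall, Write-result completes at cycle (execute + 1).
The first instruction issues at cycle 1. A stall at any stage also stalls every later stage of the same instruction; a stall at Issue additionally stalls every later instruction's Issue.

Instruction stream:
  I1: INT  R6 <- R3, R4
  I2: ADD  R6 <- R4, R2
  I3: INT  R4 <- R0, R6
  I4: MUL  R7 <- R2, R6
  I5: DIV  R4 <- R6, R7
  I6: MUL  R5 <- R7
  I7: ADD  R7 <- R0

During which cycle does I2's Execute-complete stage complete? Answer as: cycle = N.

  I1 | 1 | 2 | 3 | 4
  I2 | 5 | 6 | 8 | 9   WAW R6: wait I1 write@4
  I3 | 6 | 10 | 11 | 12   RAW R6: wait I2 write@9
  I4 | 7 | 10 | 14 | 15   RAW R6: wait I2 write@9
  I5 | 13 | 16 | 24 | 25   WAW R4: wait I3 write@12 · RAW R7: wait I4 write@15
  I6 | 16 | 17 | 21 | 22   struct: MUL busy until I4 writes@15
  I7 | 17 | 18 | 20 | 21

cycle = 8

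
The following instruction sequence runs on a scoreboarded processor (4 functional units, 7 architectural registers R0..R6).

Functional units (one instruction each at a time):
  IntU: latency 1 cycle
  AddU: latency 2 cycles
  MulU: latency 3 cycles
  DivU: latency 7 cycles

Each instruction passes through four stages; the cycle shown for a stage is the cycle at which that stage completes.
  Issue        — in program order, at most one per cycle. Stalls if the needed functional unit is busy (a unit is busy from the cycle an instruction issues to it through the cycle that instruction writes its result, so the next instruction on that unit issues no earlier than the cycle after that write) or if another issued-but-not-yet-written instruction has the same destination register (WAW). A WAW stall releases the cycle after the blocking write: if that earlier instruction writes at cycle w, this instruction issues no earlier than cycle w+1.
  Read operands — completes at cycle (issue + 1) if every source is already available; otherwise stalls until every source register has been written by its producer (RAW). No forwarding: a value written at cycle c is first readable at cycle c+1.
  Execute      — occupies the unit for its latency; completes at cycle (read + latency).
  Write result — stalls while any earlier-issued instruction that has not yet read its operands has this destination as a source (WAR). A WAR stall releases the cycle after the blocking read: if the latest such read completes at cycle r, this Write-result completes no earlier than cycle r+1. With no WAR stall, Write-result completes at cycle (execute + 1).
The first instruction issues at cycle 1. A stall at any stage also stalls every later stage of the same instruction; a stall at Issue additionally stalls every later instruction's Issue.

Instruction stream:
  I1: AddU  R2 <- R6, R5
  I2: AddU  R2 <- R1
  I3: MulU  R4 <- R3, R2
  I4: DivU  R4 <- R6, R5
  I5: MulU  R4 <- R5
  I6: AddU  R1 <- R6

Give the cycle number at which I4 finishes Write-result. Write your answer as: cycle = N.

I1 -> (1, 2, 4, 5)
I2 -> (6, 7, 9, 10)  // struct: AddU busy until I1 writes@5
I3 -> (7, 11, 14, 15)  // RAW R2: wait I2 write@10
I4 -> (16, 17, 24, 25)  // WAW R4: wait I3 write@15
I5 -> (26, 27, 30, 31)  // WAW R4: wait I4 write@25
I6 -> (27, 28, 30, 31)

cycle = 25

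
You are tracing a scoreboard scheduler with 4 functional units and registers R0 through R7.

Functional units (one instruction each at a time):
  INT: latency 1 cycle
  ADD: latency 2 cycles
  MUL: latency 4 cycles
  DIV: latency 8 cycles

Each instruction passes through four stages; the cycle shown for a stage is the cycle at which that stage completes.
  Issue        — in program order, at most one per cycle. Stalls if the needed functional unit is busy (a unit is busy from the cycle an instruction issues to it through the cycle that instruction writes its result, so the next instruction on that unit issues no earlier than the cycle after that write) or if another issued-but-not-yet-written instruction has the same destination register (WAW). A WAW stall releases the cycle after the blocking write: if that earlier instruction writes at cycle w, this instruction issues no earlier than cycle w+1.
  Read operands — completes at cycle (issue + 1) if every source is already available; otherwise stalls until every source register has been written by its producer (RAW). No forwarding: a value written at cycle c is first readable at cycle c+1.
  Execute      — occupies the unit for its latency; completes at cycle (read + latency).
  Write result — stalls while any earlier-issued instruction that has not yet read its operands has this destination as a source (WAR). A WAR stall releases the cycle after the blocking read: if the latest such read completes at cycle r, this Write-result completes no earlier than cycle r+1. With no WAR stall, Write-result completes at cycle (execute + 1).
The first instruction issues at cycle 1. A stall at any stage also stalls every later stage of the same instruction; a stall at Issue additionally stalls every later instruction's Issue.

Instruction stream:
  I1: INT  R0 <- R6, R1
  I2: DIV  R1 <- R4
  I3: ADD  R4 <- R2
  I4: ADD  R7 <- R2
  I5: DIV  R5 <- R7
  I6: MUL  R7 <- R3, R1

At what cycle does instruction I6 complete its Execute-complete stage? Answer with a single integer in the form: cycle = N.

cycle = 19

[I1] 1/2/3/4
[I2] 2/3/11/12
[I3] 3/4/6/7
[I4] 8/9/11/12  (struct: ADD busy until I3 writes@7)
[I5] 13/14/22/23  (struct: DIV busy until I2 writes@12)
[I6] 14/15/19/20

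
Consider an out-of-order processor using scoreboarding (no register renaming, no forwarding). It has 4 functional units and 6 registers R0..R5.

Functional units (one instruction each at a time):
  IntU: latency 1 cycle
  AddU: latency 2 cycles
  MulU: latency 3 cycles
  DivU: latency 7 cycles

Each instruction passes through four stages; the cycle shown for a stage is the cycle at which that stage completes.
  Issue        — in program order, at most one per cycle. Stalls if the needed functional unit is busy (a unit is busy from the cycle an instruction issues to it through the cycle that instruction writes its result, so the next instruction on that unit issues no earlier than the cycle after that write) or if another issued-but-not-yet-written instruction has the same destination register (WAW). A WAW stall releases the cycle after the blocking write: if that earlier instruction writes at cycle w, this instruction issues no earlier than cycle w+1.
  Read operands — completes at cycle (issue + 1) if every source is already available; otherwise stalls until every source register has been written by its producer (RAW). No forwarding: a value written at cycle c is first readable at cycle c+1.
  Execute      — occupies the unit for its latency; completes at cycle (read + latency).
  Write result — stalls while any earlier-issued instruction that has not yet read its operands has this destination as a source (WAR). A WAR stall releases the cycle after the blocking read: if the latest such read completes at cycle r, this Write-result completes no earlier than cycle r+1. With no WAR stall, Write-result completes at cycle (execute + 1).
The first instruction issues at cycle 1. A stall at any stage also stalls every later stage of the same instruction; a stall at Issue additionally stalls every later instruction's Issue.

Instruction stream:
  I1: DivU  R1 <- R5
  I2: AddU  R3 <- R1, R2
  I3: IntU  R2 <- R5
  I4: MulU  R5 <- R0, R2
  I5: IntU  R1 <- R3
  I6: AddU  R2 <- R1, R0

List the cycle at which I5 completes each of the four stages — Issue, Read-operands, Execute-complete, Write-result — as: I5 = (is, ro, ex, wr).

[I1] 1/2/9/10
[I2] 2/11/13/14  (RAW R1: wait I1 write@10)
[I3] 3/4/5/12  (WAR R2: wait I2 read@11)
[I4] 4/13/16/17  (RAW R2: wait I3 write@12)
[I5] 13/15/16/17  (struct: IntU busy until I3 writes@12; RAW R3: wait I2 write@14)
[I6] 15/18/20/21  (struct: AddU busy until I2 writes@14; RAW R1: wait I5 write@17)

I5 = (13, 15, 16, 17)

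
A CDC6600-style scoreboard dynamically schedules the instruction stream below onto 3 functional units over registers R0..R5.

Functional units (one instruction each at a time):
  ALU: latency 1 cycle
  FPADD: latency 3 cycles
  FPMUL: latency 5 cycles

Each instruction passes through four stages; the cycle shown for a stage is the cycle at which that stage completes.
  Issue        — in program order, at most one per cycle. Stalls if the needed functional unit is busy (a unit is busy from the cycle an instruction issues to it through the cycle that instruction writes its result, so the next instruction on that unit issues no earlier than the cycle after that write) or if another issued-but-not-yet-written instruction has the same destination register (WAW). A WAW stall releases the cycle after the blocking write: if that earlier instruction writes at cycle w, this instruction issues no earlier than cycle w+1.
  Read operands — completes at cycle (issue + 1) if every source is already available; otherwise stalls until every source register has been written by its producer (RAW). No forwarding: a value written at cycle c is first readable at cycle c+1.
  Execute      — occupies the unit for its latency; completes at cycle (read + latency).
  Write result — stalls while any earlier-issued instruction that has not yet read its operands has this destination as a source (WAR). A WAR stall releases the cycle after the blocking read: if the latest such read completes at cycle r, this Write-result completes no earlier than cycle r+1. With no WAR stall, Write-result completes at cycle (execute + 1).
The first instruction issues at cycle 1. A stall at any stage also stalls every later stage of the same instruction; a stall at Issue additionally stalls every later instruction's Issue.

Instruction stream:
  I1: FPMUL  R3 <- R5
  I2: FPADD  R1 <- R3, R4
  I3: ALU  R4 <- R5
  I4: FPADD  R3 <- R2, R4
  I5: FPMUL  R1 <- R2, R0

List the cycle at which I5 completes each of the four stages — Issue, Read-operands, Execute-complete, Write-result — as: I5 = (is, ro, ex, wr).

I5 = (15, 16, 21, 22)

cycle 1: I1 issues→FPMUL
cycle 2: I1 reads, I2 issues→FPADD
cycle 3: I3 issues→ALU
cycle 4: I3 reads
cycle 5: I3 exec-done
cycle 7: I1 exec-done
cycle 8: I1 writes R3
cycle 9: I2 reads
cycle 10: I3 writes R4
cycle 12: I2 exec-done
cycle 13: I2 writes R1
cycle 14: I4 issues→FPADD
cycle 15: I4 reads, I5 issues→FPMUL
cycle 16: I5 reads
cycle 18: I4 exec-done
cycle 19: I4 writes R3
cycle 21: I5 exec-done
cycle 22: I5 writes R1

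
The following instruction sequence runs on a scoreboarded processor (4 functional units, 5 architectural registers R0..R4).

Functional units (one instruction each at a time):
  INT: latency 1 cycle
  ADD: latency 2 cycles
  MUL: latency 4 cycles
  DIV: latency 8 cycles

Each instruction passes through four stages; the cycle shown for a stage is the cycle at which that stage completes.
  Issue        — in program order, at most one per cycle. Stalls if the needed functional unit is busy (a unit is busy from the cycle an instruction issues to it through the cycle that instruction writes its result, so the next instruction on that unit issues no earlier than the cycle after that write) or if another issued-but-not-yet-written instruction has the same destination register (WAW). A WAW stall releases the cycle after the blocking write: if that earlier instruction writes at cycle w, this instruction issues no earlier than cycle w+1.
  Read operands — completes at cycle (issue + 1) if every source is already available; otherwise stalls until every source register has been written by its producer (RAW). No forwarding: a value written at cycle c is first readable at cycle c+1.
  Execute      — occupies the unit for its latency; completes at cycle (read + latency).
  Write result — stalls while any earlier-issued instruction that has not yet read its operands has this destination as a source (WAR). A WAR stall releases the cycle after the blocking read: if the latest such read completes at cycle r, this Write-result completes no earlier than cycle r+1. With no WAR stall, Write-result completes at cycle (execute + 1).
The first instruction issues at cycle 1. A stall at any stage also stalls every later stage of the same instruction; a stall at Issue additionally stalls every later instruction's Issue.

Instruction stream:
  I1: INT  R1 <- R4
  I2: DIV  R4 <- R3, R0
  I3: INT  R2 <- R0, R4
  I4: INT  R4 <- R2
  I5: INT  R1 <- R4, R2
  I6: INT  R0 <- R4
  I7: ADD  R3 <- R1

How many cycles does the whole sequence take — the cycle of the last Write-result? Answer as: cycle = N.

t=1  issue I1 (INT)
t=2  I1 read-ops, issue I2 (DIV)
t=3  I1 finished on INT, I2 read-ops
t=4  I1→R1
t=5  issue I3 (INT)
t=11  I2 finished on DIV
t=12  I2→R4
t=13  I3 read-ops
t=14  I3 finished on INT
t=15  I3→R2
t=16  issue I4 (INT)
t=17  I4 read-ops
t=18  I4 finished on INT
t=19  I4→R4
t=20  issue I5 (INT)
t=21  I5 read-ops
t=22  I5 finished on INT
t=23  I5→R1
t=24  issue I6 (INT)
t=25  I6 read-ops, issue I7 (ADD)
t=26  I6 finished on INT, I7 read-ops
t=27  I6→R0
t=28  I7 finished on ADD
t=29  I7→R3

cycle = 29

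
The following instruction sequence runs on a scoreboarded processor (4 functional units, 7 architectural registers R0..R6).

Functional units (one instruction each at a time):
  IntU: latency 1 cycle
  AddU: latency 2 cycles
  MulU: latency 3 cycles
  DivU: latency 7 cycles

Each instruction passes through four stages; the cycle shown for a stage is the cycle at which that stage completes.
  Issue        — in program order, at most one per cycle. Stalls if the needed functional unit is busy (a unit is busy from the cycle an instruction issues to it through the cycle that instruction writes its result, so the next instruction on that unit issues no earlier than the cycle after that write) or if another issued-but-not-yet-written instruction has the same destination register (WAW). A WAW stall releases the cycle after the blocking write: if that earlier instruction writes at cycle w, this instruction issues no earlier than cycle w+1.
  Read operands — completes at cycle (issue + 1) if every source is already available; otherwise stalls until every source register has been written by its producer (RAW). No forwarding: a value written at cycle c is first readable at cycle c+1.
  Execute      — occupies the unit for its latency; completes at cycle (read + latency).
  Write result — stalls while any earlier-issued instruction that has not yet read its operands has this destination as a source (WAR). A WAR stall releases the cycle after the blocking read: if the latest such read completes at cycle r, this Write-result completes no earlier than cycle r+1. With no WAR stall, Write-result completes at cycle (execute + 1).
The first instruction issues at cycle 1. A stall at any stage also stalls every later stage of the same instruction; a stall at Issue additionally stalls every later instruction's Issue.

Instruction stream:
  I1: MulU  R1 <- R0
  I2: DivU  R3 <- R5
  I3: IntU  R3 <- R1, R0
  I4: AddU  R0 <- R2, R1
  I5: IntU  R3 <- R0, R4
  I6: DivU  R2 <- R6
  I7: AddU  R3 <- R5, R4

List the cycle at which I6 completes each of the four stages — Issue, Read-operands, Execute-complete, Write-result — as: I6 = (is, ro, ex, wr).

I1  is:1  ro:2  ex:5  wr:6
I2  is:2  ro:3  ex:10  wr:11
I3  is:12  ro:13  ex:14  wr:15  — WAW R3: wait I2 write@11
I4  is:13  ro:14  ex:16  wr:17
I5  is:16  ro:18  ex:19  wr:20  — struct: IntU busy until I3 writes@15, RAW R0: wait I4 write@17
I6  is:17  ro:18  ex:25  wr:26
I7  is:21  ro:22  ex:24  wr:25  — WAW R3: wait I5 write@20

I6 = (17, 18, 25, 26)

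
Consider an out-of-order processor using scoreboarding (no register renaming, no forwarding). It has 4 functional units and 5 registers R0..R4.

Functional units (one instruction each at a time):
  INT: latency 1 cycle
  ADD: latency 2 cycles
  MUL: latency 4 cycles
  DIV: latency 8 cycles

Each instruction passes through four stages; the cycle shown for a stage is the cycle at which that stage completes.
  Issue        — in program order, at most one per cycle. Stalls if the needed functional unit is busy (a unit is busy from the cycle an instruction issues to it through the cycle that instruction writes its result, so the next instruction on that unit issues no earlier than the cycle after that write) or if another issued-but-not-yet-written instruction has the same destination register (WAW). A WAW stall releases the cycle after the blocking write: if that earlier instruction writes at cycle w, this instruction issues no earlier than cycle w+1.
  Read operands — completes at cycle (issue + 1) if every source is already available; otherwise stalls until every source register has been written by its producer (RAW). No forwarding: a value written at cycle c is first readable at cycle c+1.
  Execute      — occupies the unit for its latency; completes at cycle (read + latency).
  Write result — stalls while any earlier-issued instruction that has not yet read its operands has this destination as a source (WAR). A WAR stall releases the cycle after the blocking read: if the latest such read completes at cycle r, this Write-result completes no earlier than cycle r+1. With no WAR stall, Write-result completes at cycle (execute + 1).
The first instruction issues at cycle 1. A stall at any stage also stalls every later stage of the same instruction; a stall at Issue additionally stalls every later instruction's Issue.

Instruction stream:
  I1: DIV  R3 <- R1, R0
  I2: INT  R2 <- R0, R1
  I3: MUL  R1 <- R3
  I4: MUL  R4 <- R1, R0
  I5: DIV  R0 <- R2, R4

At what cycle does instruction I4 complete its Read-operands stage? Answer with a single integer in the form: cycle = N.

cycle = 19

1) issue 1, read 2, done 10, write 11
2) issue 2, read 3, done 4, write 5
3) issue 3, read 12, done 16, write 17  <RAW R3: wait I1 write@11>
4) issue 18, read 19, done 23, write 24  <struct: MUL busy until I3 writes@17>
5) issue 19, read 25, done 33, write 34  <RAW R4: wait I4 write@24>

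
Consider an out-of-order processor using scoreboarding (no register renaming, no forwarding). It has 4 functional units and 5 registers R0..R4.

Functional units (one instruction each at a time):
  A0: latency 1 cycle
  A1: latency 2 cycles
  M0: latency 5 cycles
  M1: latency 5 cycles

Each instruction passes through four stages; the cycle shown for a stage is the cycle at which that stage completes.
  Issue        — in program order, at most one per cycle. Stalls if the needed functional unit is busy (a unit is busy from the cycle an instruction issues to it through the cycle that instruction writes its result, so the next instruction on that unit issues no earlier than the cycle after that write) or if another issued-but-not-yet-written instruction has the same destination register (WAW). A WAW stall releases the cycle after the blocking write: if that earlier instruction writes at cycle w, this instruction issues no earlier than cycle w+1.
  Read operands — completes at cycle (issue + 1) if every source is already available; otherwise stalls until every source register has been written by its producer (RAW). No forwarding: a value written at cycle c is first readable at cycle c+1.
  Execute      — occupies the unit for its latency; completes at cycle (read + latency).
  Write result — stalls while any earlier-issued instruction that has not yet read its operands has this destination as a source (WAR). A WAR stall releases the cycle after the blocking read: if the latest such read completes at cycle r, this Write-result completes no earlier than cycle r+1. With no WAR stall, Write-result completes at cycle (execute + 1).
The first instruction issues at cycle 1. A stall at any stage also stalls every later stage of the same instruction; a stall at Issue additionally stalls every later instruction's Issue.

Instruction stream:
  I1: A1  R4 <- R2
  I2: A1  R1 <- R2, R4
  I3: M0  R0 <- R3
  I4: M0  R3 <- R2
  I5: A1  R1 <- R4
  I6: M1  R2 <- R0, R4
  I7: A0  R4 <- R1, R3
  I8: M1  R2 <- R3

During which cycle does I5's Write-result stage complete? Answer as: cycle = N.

cycle = 20

I1: IS=1 RO=2 EX=4 WR=5
I2: IS=6 RO=7 EX=9 WR=10  [struct: A1 busy until I1 writes@5]
I3: IS=7 RO=8 EX=13 WR=14
I4: IS=15 RO=16 EX=21 WR=22  [struct: M0 busy until I3 writes@14]
I5: IS=16 RO=17 EX=19 WR=20
I6: IS=17 RO=18 EX=23 WR=24
I7: IS=18 RO=23 EX=24 WR=25  [RAW R3: wait I4 write@22]
I8: IS=25 RO=26 EX=31 WR=32  [struct: M1 busy until I6 writes@24]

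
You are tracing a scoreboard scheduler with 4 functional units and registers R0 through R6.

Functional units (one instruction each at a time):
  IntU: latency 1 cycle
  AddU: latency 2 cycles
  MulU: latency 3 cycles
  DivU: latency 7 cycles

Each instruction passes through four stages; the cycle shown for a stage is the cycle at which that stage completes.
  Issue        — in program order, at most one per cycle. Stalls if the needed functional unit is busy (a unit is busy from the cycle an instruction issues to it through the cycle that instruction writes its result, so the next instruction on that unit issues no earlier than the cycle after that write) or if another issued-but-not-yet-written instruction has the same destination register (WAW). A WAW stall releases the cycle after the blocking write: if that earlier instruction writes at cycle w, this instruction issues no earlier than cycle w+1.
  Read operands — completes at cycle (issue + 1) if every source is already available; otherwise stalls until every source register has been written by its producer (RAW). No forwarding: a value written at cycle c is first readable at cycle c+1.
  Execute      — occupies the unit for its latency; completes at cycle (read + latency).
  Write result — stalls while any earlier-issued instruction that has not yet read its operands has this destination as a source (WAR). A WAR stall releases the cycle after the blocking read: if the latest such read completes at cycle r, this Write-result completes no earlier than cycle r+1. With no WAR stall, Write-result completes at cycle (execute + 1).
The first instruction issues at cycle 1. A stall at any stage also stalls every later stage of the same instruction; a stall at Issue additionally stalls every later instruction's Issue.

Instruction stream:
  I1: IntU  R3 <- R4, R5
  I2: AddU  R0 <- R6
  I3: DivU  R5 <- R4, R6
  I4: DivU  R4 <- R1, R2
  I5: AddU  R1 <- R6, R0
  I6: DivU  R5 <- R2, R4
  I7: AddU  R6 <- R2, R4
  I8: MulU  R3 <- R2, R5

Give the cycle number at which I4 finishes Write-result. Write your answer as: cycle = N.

[I1] 1/2/3/4
[I2] 2/3/5/6
[I3] 3/4/11/12
[I4] 13/14/21/22  (struct: DivU busy until I3 writes@12)
[I5] 14/15/17/18
[I6] 23/24/31/32  (struct: DivU busy until I4 writes@22)
[I7] 24/25/27/28
[I8] 25/33/36/37  (RAW R5: wait I6 write@32)

cycle = 22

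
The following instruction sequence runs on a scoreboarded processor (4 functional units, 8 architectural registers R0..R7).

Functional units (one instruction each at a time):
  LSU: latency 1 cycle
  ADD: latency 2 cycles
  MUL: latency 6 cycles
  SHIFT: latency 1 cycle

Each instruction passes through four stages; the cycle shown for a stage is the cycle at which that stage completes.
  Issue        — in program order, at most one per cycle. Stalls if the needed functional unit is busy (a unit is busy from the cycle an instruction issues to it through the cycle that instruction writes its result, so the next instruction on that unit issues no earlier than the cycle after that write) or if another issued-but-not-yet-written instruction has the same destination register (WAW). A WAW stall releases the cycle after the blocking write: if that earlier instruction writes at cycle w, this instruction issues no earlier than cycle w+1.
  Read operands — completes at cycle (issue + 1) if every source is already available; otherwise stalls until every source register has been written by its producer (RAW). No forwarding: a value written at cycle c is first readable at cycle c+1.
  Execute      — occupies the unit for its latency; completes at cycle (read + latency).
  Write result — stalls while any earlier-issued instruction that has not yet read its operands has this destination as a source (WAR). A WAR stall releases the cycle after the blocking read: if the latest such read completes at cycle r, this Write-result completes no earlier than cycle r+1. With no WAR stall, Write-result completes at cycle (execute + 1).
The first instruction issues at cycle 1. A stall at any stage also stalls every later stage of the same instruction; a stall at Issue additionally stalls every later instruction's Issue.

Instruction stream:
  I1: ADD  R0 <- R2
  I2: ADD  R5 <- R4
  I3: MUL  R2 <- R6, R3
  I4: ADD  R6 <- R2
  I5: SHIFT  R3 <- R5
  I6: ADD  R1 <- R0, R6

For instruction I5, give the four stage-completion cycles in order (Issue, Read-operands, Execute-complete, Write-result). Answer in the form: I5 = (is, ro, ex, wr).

I5 = (12, 13, 14, 15)

I1  is:1  ro:2  ex:4  wr:5
I2  is:6  ro:7  ex:9  wr:10  — struct: ADD busy until I1 writes@5
I3  is:7  ro:8  ex:14  wr:15
I4  is:11  ro:16  ex:18  wr:19  — struct: ADD busy until I2 writes@10, RAW R2: wait I3 write@15
I5  is:12  ro:13  ex:14  wr:15
I6  is:20  ro:21  ex:23  wr:24  — struct: ADD busy until I4 writes@19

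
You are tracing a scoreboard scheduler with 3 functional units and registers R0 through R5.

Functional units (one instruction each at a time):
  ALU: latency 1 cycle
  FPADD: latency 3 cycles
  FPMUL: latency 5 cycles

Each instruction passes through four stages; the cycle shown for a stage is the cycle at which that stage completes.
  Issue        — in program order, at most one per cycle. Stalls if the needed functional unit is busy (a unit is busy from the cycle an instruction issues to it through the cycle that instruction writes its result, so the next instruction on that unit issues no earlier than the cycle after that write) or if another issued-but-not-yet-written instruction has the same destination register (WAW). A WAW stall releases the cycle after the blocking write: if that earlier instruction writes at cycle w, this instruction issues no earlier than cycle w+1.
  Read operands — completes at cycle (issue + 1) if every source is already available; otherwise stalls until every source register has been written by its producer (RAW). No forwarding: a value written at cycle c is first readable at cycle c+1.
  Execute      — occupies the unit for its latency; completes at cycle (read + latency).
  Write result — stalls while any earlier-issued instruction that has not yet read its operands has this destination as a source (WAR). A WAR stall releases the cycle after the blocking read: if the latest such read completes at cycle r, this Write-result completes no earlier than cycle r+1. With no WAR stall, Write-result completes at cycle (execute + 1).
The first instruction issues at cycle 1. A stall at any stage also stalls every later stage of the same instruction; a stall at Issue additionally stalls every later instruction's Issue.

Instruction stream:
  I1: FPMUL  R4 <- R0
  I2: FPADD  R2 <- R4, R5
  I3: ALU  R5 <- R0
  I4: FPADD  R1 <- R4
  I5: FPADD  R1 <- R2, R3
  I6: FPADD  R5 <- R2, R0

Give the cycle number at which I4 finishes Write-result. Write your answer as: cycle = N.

I1 -> (1, 2, 7, 8)
I2 -> (2, 9, 12, 13)  // RAW R4: wait I1 write@8
I3 -> (3, 4, 5, 10)  // WAR R5: wait I2 read@9
I4 -> (14, 15, 18, 19)  // struct: FPADD busy until I2 writes@13
I5 -> (20, 21, 24, 25)  // struct: FPADD busy until I4 writes@19
I6 -> (26, 27, 30, 31)  // struct: FPADD busy until I5 writes@25

cycle = 19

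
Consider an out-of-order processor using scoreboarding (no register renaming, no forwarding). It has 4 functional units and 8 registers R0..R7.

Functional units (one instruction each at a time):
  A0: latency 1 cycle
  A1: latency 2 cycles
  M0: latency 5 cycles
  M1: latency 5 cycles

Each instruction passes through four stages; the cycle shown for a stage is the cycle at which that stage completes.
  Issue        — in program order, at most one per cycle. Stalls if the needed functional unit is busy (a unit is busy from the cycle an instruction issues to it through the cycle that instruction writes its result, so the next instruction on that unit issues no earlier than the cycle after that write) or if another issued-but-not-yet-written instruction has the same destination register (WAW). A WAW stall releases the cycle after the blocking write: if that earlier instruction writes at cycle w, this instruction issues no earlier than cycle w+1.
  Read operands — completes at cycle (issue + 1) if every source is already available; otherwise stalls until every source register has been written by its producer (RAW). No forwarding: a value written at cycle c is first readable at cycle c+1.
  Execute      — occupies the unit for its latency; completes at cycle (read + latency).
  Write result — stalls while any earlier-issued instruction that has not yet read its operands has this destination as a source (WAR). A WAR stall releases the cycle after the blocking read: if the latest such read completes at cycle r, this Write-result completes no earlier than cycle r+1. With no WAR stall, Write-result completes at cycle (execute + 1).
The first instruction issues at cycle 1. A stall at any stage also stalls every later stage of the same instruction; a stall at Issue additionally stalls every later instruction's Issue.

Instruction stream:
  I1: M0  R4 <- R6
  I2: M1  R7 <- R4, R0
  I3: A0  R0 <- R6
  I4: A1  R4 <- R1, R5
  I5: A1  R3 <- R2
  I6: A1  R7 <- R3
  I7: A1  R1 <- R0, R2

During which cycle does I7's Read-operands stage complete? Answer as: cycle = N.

  I1 | 1 | 2 | 7 | 8
  I2 | 2 | 9 | 14 | 15   RAW R4: wait I1 write@8
  I3 | 3 | 4 | 5 | 10   WAR R0: wait I2 read@9
  I4 | 9 | 10 | 12 | 13   WAW R4: wait I1 write@8
  I5 | 14 | 15 | 17 | 18   struct: A1 busy until I4 writes@13
  I6 | 19 | 20 | 22 | 23   struct: A1 busy until I5 writes@18
  I7 | 24 | 25 | 27 | 28   struct: A1 busy until I6 writes@23

cycle = 25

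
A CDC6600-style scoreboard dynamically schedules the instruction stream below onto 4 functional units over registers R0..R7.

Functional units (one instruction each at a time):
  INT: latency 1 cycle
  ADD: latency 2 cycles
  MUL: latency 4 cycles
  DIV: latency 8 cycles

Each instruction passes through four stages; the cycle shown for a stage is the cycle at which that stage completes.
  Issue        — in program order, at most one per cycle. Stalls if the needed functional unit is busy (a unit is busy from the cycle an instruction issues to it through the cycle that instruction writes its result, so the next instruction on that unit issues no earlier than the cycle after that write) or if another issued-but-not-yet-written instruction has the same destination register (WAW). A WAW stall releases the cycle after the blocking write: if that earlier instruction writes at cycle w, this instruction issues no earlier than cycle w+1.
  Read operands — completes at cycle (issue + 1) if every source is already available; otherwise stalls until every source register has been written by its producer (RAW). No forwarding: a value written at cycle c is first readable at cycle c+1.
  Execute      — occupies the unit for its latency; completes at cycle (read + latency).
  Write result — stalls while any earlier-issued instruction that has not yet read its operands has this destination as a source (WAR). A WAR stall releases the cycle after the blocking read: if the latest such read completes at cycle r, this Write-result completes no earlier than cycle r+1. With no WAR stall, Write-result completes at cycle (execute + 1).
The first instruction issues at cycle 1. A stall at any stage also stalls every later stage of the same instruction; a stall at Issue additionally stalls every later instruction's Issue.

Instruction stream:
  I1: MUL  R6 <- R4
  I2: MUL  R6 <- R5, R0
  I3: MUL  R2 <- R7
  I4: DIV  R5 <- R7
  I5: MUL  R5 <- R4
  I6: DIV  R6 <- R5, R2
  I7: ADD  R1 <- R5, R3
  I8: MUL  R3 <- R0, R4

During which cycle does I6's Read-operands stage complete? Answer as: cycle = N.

t=1  I1→MUL
t=2  I1 RO
t=6  I1 EX
t=7  I1 WR R6
t=8  I2→MUL
t=9  I2 RO
t=13  I2 EX
t=14  I2 WR R6
t=15  I3→MUL
t=16  I3 RO · I4→DIV
t=17  I4 RO
t=20  I3 EX
t=21  I3 WR R2
t=25  I4 EX
t=26  I4 WR R5
t=27  I5→MUL
t=28  I5 RO · I6→DIV
t=29  I7→ADD
t=32  I5 EX
t=33  I5 WR R5
t=34  I6 RO · I7 RO · I8→MUL
t=35  I8 RO
t=36  I7 EX
t=37  I7 WR R1
t=39  I8 EX
t=40  I8 WR R3
t=42  I6 EX
t=43  I6 WR R6

cycle = 34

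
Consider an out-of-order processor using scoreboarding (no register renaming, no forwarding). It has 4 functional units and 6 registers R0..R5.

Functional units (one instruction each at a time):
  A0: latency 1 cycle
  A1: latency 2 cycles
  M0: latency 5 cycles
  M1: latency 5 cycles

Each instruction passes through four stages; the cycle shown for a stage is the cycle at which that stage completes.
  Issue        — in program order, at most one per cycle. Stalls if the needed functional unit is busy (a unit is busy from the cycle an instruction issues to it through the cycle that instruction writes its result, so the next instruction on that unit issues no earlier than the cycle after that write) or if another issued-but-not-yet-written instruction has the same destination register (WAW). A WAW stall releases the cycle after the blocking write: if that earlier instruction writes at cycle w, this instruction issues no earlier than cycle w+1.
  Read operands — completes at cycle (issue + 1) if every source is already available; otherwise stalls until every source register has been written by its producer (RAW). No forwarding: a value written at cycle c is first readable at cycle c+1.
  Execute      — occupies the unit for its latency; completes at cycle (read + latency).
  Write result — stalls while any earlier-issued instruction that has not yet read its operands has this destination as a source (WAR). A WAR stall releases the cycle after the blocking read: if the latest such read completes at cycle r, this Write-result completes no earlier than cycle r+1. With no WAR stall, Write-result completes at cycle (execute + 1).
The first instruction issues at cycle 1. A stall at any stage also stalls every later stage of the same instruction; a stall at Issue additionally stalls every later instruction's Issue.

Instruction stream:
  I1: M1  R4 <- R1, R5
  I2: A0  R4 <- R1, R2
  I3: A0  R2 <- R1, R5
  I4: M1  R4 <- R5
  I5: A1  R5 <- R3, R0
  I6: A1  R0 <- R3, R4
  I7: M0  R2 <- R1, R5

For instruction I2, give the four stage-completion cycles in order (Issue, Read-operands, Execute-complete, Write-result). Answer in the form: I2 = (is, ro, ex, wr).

[I1] 1/2/7/8
[I2] 9/10/11/12  (WAW R4: wait I1 write@8)
[I3] 13/14/15/16  (struct: A0 busy until I2 writes@12)
[I4] 14/15/20/21
[I5] 15/16/18/19
[I6] 20/22/24/25  (struct: A1 busy until I5 writes@19; RAW R4: wait I4 write@21)
[I7] 21/22/27/28

I2 = (9, 10, 11, 12)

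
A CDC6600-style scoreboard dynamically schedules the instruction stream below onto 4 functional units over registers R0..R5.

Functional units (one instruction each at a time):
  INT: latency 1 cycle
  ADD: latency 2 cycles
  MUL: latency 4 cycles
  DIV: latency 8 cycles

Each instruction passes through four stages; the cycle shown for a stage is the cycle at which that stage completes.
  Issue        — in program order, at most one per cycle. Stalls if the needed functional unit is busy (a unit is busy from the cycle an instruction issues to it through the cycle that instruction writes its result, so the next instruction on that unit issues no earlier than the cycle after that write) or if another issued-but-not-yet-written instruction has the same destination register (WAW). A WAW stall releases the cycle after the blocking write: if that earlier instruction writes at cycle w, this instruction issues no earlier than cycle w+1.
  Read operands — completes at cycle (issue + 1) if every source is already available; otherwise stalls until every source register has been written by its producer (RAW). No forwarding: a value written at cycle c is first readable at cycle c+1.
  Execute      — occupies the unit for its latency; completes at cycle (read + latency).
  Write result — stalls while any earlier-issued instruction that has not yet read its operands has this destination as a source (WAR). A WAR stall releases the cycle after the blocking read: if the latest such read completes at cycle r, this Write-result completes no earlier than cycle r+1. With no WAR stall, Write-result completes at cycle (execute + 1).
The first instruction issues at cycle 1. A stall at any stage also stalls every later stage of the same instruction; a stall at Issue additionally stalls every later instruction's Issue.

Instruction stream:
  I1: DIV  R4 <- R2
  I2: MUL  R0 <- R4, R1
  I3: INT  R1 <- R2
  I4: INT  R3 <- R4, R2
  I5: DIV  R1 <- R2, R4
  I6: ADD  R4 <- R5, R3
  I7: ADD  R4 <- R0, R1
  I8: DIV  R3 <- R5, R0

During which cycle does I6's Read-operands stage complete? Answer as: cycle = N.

cycle = 18

  I1 | 1 | 2 | 10 | 11
  I2 | 2 | 12 | 16 | 17   RAW R4: wait I1 write@11
  I3 | 3 | 4 | 5 | 13   WAR R1: wait I2 read@12
  I4 | 14 | 15 | 16 | 17   struct: INT busy until I3 writes@13
  I5 | 15 | 16 | 24 | 25
  I6 | 16 | 18 | 20 | 21   RAW R3: wait I4 write@17
  I7 | 22 | 26 | 28 | 29   struct: ADD busy until I6 writes@21 · RAW R1: wait I5 write@25
  I8 | 26 | 27 | 35 | 36   struct: DIV busy until I5 writes@25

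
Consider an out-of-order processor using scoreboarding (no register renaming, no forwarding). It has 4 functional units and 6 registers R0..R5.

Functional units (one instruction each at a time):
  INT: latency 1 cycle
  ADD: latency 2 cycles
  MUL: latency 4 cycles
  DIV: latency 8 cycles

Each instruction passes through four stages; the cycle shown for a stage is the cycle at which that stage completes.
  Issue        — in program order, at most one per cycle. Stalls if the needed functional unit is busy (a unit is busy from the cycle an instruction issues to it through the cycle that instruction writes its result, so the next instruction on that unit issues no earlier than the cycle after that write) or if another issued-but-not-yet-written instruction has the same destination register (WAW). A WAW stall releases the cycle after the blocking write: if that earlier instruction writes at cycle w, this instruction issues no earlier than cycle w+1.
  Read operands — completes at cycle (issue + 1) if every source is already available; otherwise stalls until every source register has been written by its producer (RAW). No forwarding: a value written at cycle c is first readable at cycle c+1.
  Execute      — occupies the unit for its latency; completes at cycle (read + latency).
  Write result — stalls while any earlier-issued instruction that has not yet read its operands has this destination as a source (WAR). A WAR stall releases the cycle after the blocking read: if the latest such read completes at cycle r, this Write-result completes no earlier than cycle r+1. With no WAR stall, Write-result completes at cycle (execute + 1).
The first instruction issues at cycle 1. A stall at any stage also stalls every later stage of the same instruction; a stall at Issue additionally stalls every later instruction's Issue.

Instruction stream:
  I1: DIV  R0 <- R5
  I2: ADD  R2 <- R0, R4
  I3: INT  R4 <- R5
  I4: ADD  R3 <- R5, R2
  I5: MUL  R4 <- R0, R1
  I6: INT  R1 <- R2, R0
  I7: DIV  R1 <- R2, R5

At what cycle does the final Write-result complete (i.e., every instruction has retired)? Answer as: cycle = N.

cycle = 32

I1  is:1  ro:2  ex:10  wr:11
I2  is:2  ro:12  ex:14  wr:15  — RAW R0: wait I1 write@11
I3  is:3  ro:4  ex:5  wr:13  — WAR R4: wait I2 read@12
I4  is:16  ro:17  ex:19  wr:20  — struct: ADD busy until I2 writes@15
I5  is:17  ro:18  ex:22  wr:23
I6  is:18  ro:19  ex:20  wr:21
I7  is:22  ro:23  ex:31  wr:32  — WAW R1: wait I6 write@21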